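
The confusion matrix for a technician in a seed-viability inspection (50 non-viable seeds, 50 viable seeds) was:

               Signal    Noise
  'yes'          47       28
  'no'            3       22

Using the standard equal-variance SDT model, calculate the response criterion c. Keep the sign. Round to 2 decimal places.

H = 47/50 = 0.9400
FA = 28/50 = 0.5600
z(H) = z(0.9400) = 1.555
z(FA) = z(0.5600) = 0.151
c = −½·[z(H) + z(FA)] = −0.5 × (1.555 + 0.151) = -0.853

c = -0.85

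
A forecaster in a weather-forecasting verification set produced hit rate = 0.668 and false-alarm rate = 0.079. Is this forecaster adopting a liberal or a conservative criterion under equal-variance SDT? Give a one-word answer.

conservative

z(H) = 0.434, z(FA) = -1.412
c = −½·(z(H) + z(FA)) = 0.489
c > 0 → conservative criterion (biased toward responding “no”).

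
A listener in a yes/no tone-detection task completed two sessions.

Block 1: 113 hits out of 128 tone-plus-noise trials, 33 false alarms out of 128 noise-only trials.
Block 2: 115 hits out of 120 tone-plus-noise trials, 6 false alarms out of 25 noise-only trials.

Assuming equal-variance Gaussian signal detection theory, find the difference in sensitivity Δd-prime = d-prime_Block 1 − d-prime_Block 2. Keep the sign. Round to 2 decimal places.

Δd-prime = -0.60

Block 1: z(0.8828) = 1.189, z(0.2578) = -0.650, d' = 1.839
Block 2: z(0.9583) = 1.731, z(0.2400) = -0.706, d' = 2.437
Δd' = d'_Block 1 − d'_Block 2 = 1.839 − 2.437 = -0.598
Block 2 has the higher sensitivity.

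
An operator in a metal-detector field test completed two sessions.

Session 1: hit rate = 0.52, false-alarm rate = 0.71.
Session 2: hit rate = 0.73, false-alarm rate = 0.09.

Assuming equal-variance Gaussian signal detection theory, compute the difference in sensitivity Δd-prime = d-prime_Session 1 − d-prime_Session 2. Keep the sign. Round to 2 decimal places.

Δd-prime = -2.46

Session 1: z(0.52) = 0.050, z(0.71) = 0.553, d' = -0.503
Session 2: z(0.73) = 0.613, z(0.09) = -1.341, d' = 1.954
Δd' = d'_Session 1 − d'_Session 2 = -0.503 − 1.954 = -2.457
Session 2 has the higher sensitivity.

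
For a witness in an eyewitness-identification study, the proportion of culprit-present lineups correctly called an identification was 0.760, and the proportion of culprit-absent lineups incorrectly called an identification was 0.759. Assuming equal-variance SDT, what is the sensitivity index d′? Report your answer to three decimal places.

Φ⁻¹(H) = 0.7063
Φ⁻¹(FA) = 0.7031
d' = z(H) − z(FA) = 0.7063 − 0.7031 = 0.0032

d′ = 0.003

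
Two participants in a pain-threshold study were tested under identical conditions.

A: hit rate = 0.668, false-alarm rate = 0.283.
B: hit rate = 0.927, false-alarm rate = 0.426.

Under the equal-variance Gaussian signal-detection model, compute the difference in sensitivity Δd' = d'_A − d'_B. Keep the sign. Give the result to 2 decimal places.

A: z(0.668) = 0.434, z(0.283) = -0.574, d' = 1.008
B: z(0.927) = 1.454, z(0.426) = -0.187, d' = 1.641
Δd' = d'_A − d'_B = 1.008 − 1.641 = -0.633
B has the higher sensitivity.

Δd' = -0.63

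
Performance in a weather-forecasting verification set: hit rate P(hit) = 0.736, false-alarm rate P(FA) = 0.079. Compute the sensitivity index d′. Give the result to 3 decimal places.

Φ⁻¹(0.736) = 0.6311, Φ⁻¹(0.079) = -1.4118
d' = z(H) − z(FA) = 0.6311 − (-1.4118) = 2.0429

d′ = 2.043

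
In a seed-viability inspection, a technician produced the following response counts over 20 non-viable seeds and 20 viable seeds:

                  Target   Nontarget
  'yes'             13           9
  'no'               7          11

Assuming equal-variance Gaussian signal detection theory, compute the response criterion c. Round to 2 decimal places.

c = -0.13

H = 13/20 = 0.6500
FA = 9/20 = 0.4500
z(H) = 0.385
z(FA) = -0.126
c = −½·[z(H) + z(FA)] = −0.5 × (0.385 + (-0.126)) = -0.1295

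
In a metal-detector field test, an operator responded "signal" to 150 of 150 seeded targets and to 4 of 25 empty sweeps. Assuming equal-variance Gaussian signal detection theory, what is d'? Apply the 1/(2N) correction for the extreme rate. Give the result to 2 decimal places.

d' = 3.71

The hit rate is 150/150 = 1, so apply the 1/(2N) correction: H → 1 − 1/(2·150) = 0.99667.
z(H) = z(0.99667) = 2.713
z(FA) = z(0.16000) = -0.994
d' = 2.713 − (-0.994) = 3.707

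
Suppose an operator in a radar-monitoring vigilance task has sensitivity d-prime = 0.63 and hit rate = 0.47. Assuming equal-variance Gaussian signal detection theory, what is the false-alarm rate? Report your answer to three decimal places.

false-alarm rate = 0.240

z(hit rate) = z(0.47) = -0.0753
z(FA) = z(H) − d' = -0.0753 − 0.63 = -0.7053
false-alarm rate = Φ(-0.7053) = 0.2403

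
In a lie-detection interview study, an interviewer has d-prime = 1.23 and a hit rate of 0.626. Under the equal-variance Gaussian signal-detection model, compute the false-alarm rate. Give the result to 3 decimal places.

z(hit rate) = z(0.626) = 0.3213
z(FA) = z(H) − d' = 0.3213 − 1.23 = -0.9087
false-alarm rate = Φ(-0.9087) = 0.1818

false-alarm rate = 0.182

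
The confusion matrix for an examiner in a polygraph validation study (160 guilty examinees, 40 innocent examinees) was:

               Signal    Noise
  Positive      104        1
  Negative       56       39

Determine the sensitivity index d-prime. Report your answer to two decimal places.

d-prime = 2.35

H = 104/160 = 0.6500
FA = 1/40 = 0.0250
Φ⁻¹(0.6500) = 0.385, Φ⁻¹(0.0250) = -1.960
d' = z(H) − z(FA) = 0.385 − (-1.960) = 2.345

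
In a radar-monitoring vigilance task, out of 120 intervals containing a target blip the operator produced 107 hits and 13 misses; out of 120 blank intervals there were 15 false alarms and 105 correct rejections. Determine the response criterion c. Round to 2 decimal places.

H = 107/120 = 0.8917
FA = 15/120 = 0.1250
z(H) = 1.236
z(FA) = -1.150
c = −½·[z(H) + z(FA)] = −0.5 × (1.236 + (-1.150)) = -0.043
c < 0: the operator has a liberal response bias.

c = -0.04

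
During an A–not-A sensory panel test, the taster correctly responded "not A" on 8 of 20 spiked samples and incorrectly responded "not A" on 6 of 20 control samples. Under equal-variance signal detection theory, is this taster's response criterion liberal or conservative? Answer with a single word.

z(H) = -0.253, z(FA) = -0.524
c = −½·(z(H) + z(FA)) = 0.3885
c > 0 → conservative criterion (biased toward responding “no”).

conservative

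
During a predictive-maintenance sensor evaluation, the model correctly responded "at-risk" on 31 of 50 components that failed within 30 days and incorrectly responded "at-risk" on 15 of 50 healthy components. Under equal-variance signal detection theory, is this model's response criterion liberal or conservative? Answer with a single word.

conservative

z(H) = 0.305, z(FA) = -0.524
c = −½·(z(H) + z(FA)) = 0.1095
c > 0 → conservative criterion (biased toward responding “no”).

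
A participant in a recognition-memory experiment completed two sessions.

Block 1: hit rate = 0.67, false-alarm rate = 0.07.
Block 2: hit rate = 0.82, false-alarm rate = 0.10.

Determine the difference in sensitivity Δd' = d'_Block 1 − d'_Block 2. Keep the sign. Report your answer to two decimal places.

Block 1: z(0.67) = 0.440, z(0.07) = -1.476, d' = 1.916
Block 2: z(0.82) = 0.915, z(0.10) = -1.282, d' = 2.197
Δd' = d'_Block 1 − d'_Block 2 = 1.916 − 2.197 = -0.281
Block 2 has the higher sensitivity.

Δd' = -0.28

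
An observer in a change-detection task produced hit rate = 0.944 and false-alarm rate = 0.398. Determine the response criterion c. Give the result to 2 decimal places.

c = -0.67

Φ⁻¹(0.944) = 1.589, Φ⁻¹(0.398) = -0.259
c = −½·[z(H) + z(FA)] = −0.5 × (1.589 + (-0.259)) = -0.665
c < 0: the observer has a liberal response bias.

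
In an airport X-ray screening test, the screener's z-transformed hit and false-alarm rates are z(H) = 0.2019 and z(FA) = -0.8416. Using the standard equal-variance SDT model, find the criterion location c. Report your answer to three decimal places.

c = 0.320

c = −½·[z(H) + z(FA)] = −½·(0.2019 + (-0.8416)) = 0.31985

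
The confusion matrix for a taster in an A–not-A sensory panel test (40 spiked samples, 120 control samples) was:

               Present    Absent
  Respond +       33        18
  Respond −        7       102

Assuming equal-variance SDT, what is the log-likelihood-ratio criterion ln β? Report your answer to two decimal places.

ln β = 0.10

H = 33/40 = 0.8250
FA = 18/120 = 0.1500
z(0.8250) = 0.935, z(0.1500) = -1.036
ln β = −½·[z(H)² − z(FA)²] = −0.5 × (0.874 − 1.073) = 0.0995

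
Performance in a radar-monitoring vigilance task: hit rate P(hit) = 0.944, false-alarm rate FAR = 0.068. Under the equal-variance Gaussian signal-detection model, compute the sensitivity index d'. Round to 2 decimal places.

z(0.944) = 1.589, z(0.068) = -1.491
d' = z(H) − z(FA) = 1.589 − (-1.491) = 3.080

d' = 3.08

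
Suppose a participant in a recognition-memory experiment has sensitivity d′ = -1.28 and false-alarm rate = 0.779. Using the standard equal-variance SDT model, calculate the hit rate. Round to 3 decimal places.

z(false-alarm rate) = z(0.779) = 0.7688
z(H) = z(FA) + d' = 0.7688 + (-1.28) = -0.5112
hit rate = Φ(-0.5112) = 0.3046

hit rate = 0.305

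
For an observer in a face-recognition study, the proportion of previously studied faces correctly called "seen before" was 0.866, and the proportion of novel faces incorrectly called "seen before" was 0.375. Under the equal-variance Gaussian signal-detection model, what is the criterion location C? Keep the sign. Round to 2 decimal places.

z(H) = z(0.866) = 1.1077
z(FA) = z(0.375) = -0.3186
c = −½·[z(H) + z(FA)] = −0.5 × (1.1077 + (-0.3186)) = -0.39455
c < 0: the observer has a liberal response bias.

C = -0.39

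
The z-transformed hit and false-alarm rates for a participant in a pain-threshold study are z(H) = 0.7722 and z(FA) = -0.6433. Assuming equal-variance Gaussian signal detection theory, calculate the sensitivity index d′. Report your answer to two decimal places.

d′ = 1.42

d' = z(H) − z(FA) = 0.7722 − (-0.6433) = 1.4155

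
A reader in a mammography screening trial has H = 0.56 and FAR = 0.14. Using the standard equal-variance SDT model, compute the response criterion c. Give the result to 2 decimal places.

c = 0.46

z(0.56) = 0.1510, z(0.14) = -1.0803
c = −½·[z(H) + z(FA)] = −0.5 × (0.1510 + (-1.0803)) = 0.46465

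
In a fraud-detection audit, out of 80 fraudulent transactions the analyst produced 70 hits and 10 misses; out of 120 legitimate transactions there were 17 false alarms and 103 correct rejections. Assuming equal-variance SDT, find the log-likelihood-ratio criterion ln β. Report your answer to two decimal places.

ln β = -0.09

H = 70/80 = 0.8750
FA = 17/120 = 0.1417
z(H) = 1.150
z(FA) = -1.073
ln β = −½·[z(H)² − z(FA)²] = −0.5 × (1.323 − 1.151) = -0.086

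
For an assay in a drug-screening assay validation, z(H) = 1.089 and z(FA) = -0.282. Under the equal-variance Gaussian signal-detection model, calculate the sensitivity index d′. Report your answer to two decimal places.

d′ = 1.37

d' = z(H) − z(FA) = 1.089 − (-0.282) = 1.371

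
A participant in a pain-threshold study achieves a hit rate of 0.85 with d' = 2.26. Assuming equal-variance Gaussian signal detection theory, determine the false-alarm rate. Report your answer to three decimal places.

false-alarm rate = 0.111

z(hit rate) = z(0.85) = 1.0364
z(FA) = z(H) − d' = 1.0364 − 2.26 = -1.2236
false-alarm rate = Φ(-1.2236) = 0.1106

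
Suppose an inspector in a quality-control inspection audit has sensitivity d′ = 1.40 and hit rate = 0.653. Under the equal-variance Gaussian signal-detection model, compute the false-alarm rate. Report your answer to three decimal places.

false-alarm rate = 0.157

z(hit rate) = z(0.653) = 0.3934
z(FA) = z(H) − d' = 0.3934 − 1.40 = -1.0066
false-alarm rate = Φ(-1.0066) = 0.1571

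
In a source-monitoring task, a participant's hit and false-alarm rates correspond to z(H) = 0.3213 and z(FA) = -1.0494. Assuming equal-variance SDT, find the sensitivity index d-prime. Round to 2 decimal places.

d-prime = 1.37

d' = z(H) − z(FA) = 0.3213 − (-1.0494) = 1.3707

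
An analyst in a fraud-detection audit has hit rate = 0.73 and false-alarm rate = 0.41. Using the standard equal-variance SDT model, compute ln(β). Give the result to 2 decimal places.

ln β = -0.16

z(H) = z(0.73) = 0.613
z(FA) = z(0.41) = -0.228
ln β = −½·[z(H)² − z(FA)²] = −0.5 × (0.376 − 0.052) = -0.162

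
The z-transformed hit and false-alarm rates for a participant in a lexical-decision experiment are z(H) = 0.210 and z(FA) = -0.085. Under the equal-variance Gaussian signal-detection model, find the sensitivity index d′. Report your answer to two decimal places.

d' = z(H) − z(FA) = 0.210 − (-0.085) = 0.295

d′ = 0.30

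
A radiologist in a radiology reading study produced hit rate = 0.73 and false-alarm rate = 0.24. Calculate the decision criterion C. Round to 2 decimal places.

C = 0.05

z(0.73) = 0.613, z(0.24) = -0.706
c = −½·[z(H) + z(FA)] = −0.5 × (0.613 + (-0.706)) = 0.0465
c > 0: the radiologist has a conservative response bias.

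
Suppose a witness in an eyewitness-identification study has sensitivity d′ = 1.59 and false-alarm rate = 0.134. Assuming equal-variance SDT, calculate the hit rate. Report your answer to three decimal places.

z(false-alarm rate) = z(0.134) = -1.1077
z(H) = z(FA) + d' = -1.1077 + 1.59 = 0.4823
hit rate = Φ(0.4823) = 0.6852

hit rate = 0.685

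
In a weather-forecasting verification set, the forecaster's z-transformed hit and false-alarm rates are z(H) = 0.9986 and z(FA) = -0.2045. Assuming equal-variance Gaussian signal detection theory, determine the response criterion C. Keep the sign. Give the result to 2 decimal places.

c = −½·[z(H) + z(FA)] = −½·(0.9986 + (-0.2045)) = -0.39705

C = -0.40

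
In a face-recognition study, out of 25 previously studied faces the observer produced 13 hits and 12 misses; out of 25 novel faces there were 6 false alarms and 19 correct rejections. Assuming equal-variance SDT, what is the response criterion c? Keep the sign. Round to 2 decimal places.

c = 0.33

H = 13/25 = 0.5200
FA = 6/25 = 0.2400
z(H) = z(0.5200) = 0.0502
z(FA) = z(0.2400) = -0.7063
c = −½·[z(H) + z(FA)] = −0.5 × (0.0502 + (-0.7063)) = 0.32805
c > 0: the observer has a conservative response bias.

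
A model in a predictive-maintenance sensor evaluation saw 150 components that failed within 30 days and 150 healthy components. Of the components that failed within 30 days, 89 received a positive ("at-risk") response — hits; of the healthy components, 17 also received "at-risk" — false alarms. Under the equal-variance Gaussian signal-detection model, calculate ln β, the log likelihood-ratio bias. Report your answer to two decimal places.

ln β = 0.70

H = 89/150 = 0.5933
FA = 17/150 = 0.1133
z(H) = 0.236
z(FA) = -1.209
ln β = −½·[z(H)² − z(FA)²] = −0.5 × (0.056 − 1.462) = 0.703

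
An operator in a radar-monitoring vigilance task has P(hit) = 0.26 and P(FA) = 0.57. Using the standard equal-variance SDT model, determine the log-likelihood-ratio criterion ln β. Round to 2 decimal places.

ln β = -0.19

z(0.26) = -0.643, z(0.57) = 0.176
ln β = −½·[z(H)² − z(FA)²] = −0.5 × (0.413 − 0.031) = -0.191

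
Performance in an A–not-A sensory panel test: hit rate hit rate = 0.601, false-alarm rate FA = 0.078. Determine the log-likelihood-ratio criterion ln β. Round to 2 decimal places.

ln β = 0.97

z(H) = z(0.601) = 0.256
z(FA) = z(0.078) = -1.419
ln β = −½·[z(H)² − z(FA)²] = −0.5 × (0.066 − 2.014) = 0.974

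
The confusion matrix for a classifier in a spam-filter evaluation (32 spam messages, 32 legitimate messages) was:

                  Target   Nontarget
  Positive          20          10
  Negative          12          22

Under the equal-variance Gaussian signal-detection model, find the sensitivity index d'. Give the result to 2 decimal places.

H = 20/32 = 0.6250
FA = 10/32 = 0.3125
z(H) = z(0.6250) = 0.3186
z(FA) = z(0.3125) = -0.4888
d' = z(H) − z(FA) = 0.3186 − (-0.4888) = 0.8074

d' = 0.81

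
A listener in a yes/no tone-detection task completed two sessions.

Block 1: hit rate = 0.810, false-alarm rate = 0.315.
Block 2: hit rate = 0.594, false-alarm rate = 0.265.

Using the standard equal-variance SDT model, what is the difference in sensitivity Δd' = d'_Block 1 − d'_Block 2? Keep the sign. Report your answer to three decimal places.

Block 1: z(0.810) = 0.8779, z(0.315) = -0.4817, d' = 1.3596
Block 2: z(0.594) = 0.2378, z(0.265) = -0.6280, d' = 0.8658
Δd' = d'_Block 1 − d'_Block 2 = 1.3596 − 0.8658 = 0.4938
Block 1 has the higher sensitivity.

Δd' = 0.494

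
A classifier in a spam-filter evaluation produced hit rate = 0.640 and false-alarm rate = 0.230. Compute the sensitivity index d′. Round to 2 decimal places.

d′ = 1.10

z(H) = z(0.640) = 0.3585
z(FA) = z(0.230) = -0.7388
d' = z(H) − z(FA) = 0.3585 − (-0.7388) = 1.0973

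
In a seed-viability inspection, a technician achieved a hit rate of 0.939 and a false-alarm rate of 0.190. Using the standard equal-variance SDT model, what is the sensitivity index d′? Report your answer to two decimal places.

d′ = 2.42

Φ⁻¹(H) = Φ⁻¹(0.939) = 1.546
Φ⁻¹(FA) = Φ⁻¹(0.190) = -0.878
d' = z(H) − z(FA) = 1.546 − (-0.878) = 2.424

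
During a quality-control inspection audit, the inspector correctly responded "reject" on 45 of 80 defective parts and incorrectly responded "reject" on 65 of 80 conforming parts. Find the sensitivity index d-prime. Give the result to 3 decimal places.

H = 45/80 = 0.5625
FA = 65/80 = 0.8125
z(H) = 0.1573
z(FA) = 0.8871
d' = z(H) − z(FA) = 0.1573 − 0.8871 = -0.7298

d-prime = -0.730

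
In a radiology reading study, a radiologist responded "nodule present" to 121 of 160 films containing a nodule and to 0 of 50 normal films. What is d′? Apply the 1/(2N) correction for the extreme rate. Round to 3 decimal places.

The false-alarm rate is 0/50 = 0, so apply the 1/(2N) correction: FA → 1/(2·50) = 0.01000.
z(H) = z(0.75625) = 0.6943
z(FA) = z(0.01000) = -2.3263
d' = 0.6943 − (-2.3263) = 3.0206

d′ = 3.021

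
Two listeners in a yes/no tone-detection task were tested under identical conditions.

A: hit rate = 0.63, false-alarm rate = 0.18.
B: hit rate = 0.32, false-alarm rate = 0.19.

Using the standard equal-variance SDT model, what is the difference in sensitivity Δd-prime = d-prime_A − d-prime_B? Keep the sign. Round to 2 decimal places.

Δd-prime = 0.84

A: z(0.63) = 0.332, z(0.18) = -0.915, d' = 1.247
B: z(0.32) = -0.468, z(0.19) = -0.878, d' = 0.410
Δd' = d'_A − d'_B = 1.247 − 0.410 = 0.837
A has the higher sensitivity.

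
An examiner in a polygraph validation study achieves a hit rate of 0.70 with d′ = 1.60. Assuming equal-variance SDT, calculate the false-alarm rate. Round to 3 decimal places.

false-alarm rate = 0.141

z(hit rate) = z(0.70) = 0.5244
z(FA) = z(H) − d' = 0.5244 − 1.60 = -1.0756
false-alarm rate = Φ(-1.0756) = 0.1411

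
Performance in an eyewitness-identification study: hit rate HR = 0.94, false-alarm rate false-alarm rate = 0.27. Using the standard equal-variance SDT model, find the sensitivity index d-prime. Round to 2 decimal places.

d-prime = 2.17

Φ⁻¹(0.94) = 1.5548, Φ⁻¹(0.27) = -0.6128
d' = z(H) − z(FA) = 1.5548 − (-0.6128) = 2.1676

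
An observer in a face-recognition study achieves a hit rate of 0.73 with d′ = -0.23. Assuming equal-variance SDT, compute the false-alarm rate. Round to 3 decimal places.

false-alarm rate = 0.800

z(hit rate) = z(0.73) = 0.6128
z(FA) = z(H) − d' = 0.6128 − (-0.23) = 0.8428
false-alarm rate = Φ(0.8428) = 0.8003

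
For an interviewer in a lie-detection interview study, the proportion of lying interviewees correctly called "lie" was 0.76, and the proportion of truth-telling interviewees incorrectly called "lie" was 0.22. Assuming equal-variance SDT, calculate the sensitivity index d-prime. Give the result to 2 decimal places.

z(0.76) = 0.7063, z(0.22) = -0.7722
d' = z(H) − z(FA) = 0.7063 − (-0.7722) = 1.4785

d-prime = 1.48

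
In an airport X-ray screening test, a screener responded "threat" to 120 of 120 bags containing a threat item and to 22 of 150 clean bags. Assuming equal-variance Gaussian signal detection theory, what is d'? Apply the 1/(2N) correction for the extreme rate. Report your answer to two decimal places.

The hit rate is 120/120 = 1, so apply the 1/(2N) correction: H → 1 − 1/(2·120) = 0.99583.
z(H) = z(0.99583) = 2.638
z(FA) = z(0.14667) = -1.051
d' = 2.638 − (-1.051) = 3.689

d' = 3.69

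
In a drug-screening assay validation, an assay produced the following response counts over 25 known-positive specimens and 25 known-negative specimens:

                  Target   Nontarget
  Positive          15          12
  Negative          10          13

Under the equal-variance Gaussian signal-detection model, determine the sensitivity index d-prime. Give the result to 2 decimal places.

H = 15/25 = 0.6000
FA = 12/25 = 0.4800
z(H) = z(0.6000) = 0.2533
z(FA) = z(0.4800) = -0.0502
d' = z(H) − z(FA) = 0.2533 − (-0.0502) = 0.3035

d-prime = 0.30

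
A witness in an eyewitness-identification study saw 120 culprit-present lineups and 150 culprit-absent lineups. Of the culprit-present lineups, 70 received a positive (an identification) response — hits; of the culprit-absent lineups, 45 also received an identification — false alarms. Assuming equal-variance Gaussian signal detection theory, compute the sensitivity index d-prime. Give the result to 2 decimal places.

H = 70/120 = 0.5833
FA = 45/150 = 0.3000
z(H) = 0.2103
z(FA) = -0.5244
d' = z(H) − z(FA) = 0.2103 − (-0.5244) = 0.7347

d-prime = 0.73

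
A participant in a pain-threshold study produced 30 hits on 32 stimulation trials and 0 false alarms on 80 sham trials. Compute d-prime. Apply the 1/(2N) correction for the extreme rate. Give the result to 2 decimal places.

The false-alarm rate is 0/80 = 0, so apply the 1/(2N) correction: FA → 1/(2·80) = 0.00625.
z(H) = z(0.93750) = 1.534
z(FA) = z(0.00625) = -2.498
d' = 1.534 − (-2.498) = 4.032

d-prime = 4.03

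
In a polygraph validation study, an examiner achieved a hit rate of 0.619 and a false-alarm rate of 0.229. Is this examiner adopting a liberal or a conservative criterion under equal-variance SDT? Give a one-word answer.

z(H) = 0.303, z(FA) = -0.742
c = −½·(z(H) + z(FA)) = 0.2195
c > 0 → conservative criterion (biased toward responding “no”).

conservative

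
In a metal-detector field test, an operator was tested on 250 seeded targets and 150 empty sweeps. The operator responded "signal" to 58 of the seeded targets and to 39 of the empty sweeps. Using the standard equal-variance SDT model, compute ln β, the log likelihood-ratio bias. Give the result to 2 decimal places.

ln β = -0.06

H = 58/250 = 0.2320
FA = 39/150 = 0.2600
z(H) = z(0.2320) = -0.732
z(FA) = z(0.2600) = -0.643
ln β = −½·[z(H)² − z(FA)²] = −0.5 × (0.536 − 0.413) = -0.0615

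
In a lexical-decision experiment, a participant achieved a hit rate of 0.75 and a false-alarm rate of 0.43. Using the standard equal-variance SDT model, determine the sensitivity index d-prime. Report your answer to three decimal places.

d-prime = 0.851

z(0.75) = 0.6745, z(0.43) = -0.1764
d' = z(H) − z(FA) = 0.6745 − (-0.1764) = 0.8509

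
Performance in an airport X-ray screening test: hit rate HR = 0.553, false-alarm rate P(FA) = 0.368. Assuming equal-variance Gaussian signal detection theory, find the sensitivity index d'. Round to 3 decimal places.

d' = 0.470

z(H) = z(0.553) = 0.1332
z(FA) = z(0.368) = -0.3372
d' = z(H) − z(FA) = 0.1332 − (-0.3372) = 0.4704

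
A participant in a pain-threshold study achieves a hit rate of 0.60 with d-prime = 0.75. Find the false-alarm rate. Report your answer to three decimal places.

false-alarm rate = 0.310

z(hit rate) = z(0.60) = 0.2533
z(FA) = z(H) − d' = 0.2533 − 0.75 = -0.4967
false-alarm rate = Φ(-0.4967) = 0.3097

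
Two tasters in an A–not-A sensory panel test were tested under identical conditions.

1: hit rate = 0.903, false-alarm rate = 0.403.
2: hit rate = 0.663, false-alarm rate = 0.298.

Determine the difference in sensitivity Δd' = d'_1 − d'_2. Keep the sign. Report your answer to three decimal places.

1: z(0.903) = 1.2988, z(0.403) = -0.2456, d' = 1.5444
2: z(0.663) = 0.4207, z(0.298) = -0.5302, d' = 0.9509
Δd' = d'_1 − d'_2 = 1.5444 − 0.9509 = 0.5935
1 has the higher sensitivity.

Δd' = 0.594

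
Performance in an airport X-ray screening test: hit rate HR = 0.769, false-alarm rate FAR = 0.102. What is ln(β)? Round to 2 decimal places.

ln β = 0.54

Φ⁻¹(0.769) = 0.736, Φ⁻¹(0.102) = -1.270
ln β = −½·[z(H)² − z(FA)²] = −0.5 × (0.542 − 1.613) = 0.5355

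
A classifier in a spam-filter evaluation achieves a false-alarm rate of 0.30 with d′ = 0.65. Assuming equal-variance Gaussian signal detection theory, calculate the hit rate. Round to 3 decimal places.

hit rate = 0.550

z(false-alarm rate) = z(0.30) = -0.5244
z(H) = z(FA) + d' = -0.5244 + 0.65 = 0.1256
hit rate = Φ(0.1256) = 0.5500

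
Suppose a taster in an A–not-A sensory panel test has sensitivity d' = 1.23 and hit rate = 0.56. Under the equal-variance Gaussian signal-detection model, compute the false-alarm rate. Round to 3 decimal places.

false-alarm rate = 0.140

z(hit rate) = z(0.56) = 0.1510
z(FA) = z(H) − d' = 0.1510 − 1.23 = -1.0790
false-alarm rate = Φ(-1.0790) = 0.1403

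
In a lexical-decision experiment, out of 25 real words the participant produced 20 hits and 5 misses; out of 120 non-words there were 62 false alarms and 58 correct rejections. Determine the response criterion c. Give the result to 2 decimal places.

H = 20/25 = 0.8000
FA = 62/120 = 0.5167
z(0.8000) = 0.8416, z(0.5167) = 0.0419
c = −½·[z(H) + z(FA)] = −0.5 × (0.8416 + 0.0419) = -0.44175

c = -0.44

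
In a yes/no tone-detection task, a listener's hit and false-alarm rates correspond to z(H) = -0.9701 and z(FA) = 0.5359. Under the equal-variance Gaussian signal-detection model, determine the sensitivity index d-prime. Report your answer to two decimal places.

d-prime = -1.51

d' = z(H) − z(FA) = -0.9701 − 0.5359 = -1.5060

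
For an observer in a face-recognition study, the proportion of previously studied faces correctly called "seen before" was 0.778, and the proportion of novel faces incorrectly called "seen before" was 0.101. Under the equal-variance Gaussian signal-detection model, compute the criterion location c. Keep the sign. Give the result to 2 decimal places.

Φ⁻¹(H) = Φ⁻¹(0.778) = 0.765
Φ⁻¹(FA) = Φ⁻¹(0.101) = -1.276
c = −½·[z(H) + z(FA)] = −0.5 × (0.765 + (-1.276)) = 0.2555

c = 0.26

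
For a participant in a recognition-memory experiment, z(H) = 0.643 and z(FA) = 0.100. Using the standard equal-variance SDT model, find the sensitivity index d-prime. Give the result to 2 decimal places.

d-prime = 0.54

d' = z(H) − z(FA) = 0.643 − 0.100 = 0.543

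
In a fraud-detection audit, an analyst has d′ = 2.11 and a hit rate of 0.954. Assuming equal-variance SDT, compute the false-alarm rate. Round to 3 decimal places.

false-alarm rate = 0.335

z(hit rate) = z(0.954) = 1.6849
z(FA) = z(H) − d' = 1.6849 − 2.11 = -0.4251
false-alarm rate = Φ(-0.4251) = 0.3354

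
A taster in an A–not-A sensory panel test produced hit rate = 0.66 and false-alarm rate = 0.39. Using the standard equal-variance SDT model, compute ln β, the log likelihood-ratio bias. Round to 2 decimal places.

ln β = -0.05

z(H) = z(0.66) = 0.412
z(FA) = z(0.39) = -0.279
ln β = −½·[z(H)² − z(FA)²] = −0.5 × (0.170 − 0.078) = -0.046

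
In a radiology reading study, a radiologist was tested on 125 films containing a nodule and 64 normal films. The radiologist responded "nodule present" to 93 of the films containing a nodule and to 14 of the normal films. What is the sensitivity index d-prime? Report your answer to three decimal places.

d-prime = 1.432

H = 93/125 = 0.7440
FA = 14/64 = 0.2188
Φ⁻¹(H) = Φ⁻¹(0.7440) = 0.6557
Φ⁻¹(FA) = Φ⁻¹(0.2188) = -0.7763
d' = z(H) − z(FA) = 0.6557 − (-0.7763) = 1.4320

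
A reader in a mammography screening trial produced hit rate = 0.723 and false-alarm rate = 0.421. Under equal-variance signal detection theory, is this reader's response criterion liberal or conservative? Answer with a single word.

z(H) = 0.592, z(FA) = -0.199
c = −½·(z(H) + z(FA)) = -0.1965
c < 0 → liberal criterion (biased toward responding “yes”).

liberal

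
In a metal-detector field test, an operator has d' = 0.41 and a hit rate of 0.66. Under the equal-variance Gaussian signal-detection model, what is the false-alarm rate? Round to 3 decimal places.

z(hit rate) = z(0.66) = 0.4125
z(FA) = z(H) − d' = 0.4125 − 0.41 = 0.0025
false-alarm rate = Φ(0.0025) = 0.5010

false-alarm rate = 0.501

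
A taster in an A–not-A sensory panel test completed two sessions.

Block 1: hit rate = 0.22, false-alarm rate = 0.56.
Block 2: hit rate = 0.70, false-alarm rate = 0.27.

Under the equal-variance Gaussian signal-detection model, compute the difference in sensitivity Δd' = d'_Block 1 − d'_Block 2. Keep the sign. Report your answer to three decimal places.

Block 1: z(0.22) = -0.7722, z(0.56) = 0.1510, d' = -0.9232
Block 2: z(0.70) = 0.5244, z(0.27) = -0.6128, d' = 1.1372
Δd' = d'_Block 1 − d'_Block 2 = -0.9232 − 1.1372 = -2.0604
Block 2 has the higher sensitivity.

Δd' = -2.060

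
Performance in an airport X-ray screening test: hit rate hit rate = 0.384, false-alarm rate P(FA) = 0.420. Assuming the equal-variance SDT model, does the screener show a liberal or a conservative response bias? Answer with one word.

conservative

z(H) = -0.295, z(FA) = -0.202
c = −½·(z(H) + z(FA)) = 0.2485
c > 0 → conservative criterion (biased toward responding “no”).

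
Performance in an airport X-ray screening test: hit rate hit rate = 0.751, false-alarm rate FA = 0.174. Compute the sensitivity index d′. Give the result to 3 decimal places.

Φ⁻¹(H) = Φ⁻¹(0.751) = 0.6776
Φ⁻¹(FA) = Φ⁻¹(0.174) = -0.9385
d' = z(H) − z(FA) = 0.6776 − (-0.9385) = 1.6161

d′ = 1.616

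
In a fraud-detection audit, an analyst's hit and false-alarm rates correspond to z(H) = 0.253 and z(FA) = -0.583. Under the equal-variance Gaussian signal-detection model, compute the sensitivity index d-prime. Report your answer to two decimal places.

d-prime = 0.84

d' = z(H) − z(FA) = 0.253 − (-0.583) = 0.836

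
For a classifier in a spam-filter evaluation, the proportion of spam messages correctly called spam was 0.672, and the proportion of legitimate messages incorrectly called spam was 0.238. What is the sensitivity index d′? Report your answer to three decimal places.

d′ = 1.158

z(0.672) = 0.4454, z(0.238) = -0.7128
d' = z(H) − z(FA) = 0.4454 − (-0.7128) = 1.1582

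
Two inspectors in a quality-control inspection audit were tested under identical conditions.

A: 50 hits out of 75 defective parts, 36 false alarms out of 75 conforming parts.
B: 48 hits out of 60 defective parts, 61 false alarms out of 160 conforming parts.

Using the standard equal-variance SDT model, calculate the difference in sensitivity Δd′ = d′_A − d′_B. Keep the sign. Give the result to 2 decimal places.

Δd′ = -0.66

A: z(0.6667) = 0.431, z(0.4800) = -0.050, d' = 0.481
B: z(0.8000) = 0.842, z(0.3812) = -0.302, d' = 1.144
Δd' = d'_A − d'_B = 0.481 − 1.144 = -0.663
B has the higher sensitivity.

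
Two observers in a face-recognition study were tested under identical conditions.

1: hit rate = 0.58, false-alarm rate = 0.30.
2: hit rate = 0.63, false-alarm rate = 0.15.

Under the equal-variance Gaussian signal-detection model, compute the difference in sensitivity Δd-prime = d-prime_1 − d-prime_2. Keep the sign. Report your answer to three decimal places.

1: z(0.58) = 0.2019, z(0.30) = -0.5244, d' = 0.7263
2: z(0.63) = 0.3319, z(0.15) = -1.0364, d' = 1.3683
Δd' = d'_1 − d'_2 = 0.7263 − 1.3683 = -0.6420
2 has the higher sensitivity.

Δd-prime = -0.642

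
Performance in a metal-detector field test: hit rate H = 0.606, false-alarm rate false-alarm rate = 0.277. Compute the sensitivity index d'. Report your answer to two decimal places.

z(H) = z(0.606) = 0.269
z(FA) = z(0.277) = -0.592
d' = z(H) − z(FA) = 0.269 − (-0.592) = 0.861

d' = 0.86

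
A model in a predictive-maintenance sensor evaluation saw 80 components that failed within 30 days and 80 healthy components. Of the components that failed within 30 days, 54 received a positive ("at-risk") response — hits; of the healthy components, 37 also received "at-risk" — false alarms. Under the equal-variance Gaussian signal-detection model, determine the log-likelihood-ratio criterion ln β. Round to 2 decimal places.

H = 54/80 = 0.6750
FA = 37/80 = 0.4625
z(0.6750) = 0.454, z(0.4625) = -0.094
ln β = −½·[z(H)² − z(FA)²] = −0.5 × (0.206 − 0.009) = -0.0985

ln β = -0.10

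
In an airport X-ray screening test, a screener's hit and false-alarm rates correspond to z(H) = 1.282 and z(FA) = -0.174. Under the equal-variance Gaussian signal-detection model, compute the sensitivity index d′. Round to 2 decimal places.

d′ = 1.46

d' = z(H) − z(FA) = 1.282 − (-0.174) = 1.456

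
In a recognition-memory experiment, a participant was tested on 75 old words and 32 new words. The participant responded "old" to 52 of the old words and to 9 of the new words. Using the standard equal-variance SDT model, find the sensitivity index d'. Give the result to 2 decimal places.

H = 52/75 = 0.6933
FA = 9/32 = 0.2812
Φ⁻¹(H) = 0.5052
Φ⁻¹(FA) = -0.5793
d' = z(H) − z(FA) = 0.5052 − (-0.5793) = 1.0845

d' = 1.08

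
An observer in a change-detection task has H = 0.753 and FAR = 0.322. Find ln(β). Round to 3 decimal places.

ln β = -0.127

Φ⁻¹(0.753) = 0.6840, Φ⁻¹(0.322) = -0.4621
ln β = −½·[z(H)² − z(FA)²] = −0.5 × (0.4679 − 0.2135) = -0.1272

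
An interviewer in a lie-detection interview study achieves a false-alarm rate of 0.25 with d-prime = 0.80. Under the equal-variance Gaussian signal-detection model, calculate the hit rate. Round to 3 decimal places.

hit rate = 0.550

z(false-alarm rate) = z(0.25) = -0.6745
z(H) = z(FA) + d' = -0.6745 + 0.80 = 0.1255
hit rate = Φ(0.1255) = 0.5499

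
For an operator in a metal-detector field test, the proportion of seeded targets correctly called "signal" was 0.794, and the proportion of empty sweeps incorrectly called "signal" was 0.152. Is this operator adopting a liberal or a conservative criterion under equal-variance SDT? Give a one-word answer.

conservative

z(H) = 0.820, z(FA) = -1.028
c = −½·(z(H) + z(FA)) = 0.104
c > 0 → conservative criterion (biased toward responding “no”).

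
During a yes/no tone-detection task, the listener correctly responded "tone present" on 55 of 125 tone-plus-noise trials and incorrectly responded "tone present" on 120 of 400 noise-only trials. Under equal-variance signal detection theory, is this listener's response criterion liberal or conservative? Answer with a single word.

z(H) = -0.151, z(FA) = -0.524
c = −½·(z(H) + z(FA)) = 0.3375
c > 0 → conservative criterion (biased toward responding “no”).

conservative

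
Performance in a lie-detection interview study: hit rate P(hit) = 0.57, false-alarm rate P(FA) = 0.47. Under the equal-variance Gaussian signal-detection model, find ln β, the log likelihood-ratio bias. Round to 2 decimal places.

z(H) = z(0.57) = 0.176
z(FA) = z(0.47) = -0.075
ln β = −½·[z(H)² − z(FA)²] = −0.5 × (0.031 − 0.006) = -0.0125

ln β = -0.01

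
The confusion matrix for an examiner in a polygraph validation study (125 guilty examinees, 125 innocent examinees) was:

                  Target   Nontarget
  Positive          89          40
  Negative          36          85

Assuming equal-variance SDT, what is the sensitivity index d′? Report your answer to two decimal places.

d′ = 1.03

H = 89/125 = 0.7120
FA = 40/125 = 0.3200
z(0.7120) = 0.5592, z(0.3200) = -0.4677
d' = z(H) − z(FA) = 0.5592 − (-0.4677) = 1.0269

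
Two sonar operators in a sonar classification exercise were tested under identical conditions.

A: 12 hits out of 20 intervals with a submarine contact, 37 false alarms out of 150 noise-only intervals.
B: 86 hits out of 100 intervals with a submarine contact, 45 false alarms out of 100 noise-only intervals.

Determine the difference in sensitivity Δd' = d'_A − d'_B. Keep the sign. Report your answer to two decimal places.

Δd' = -0.27

A: z(0.6000) = 0.253, z(0.2467) = -0.685, d' = 0.938
B: z(0.8600) = 1.080, z(0.4500) = -0.126, d' = 1.206
Δd' = d'_A − d'_B = 0.938 − 1.206 = -0.268
B has the higher sensitivity.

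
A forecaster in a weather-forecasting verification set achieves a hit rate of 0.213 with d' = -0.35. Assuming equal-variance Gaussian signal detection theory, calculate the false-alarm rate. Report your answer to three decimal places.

false-alarm rate = 0.328

z(hit rate) = z(0.213) = -0.7961
z(FA) = z(H) − d' = -0.7961 − (-0.35) = -0.4461
false-alarm rate = Φ(-0.4461) = 0.3278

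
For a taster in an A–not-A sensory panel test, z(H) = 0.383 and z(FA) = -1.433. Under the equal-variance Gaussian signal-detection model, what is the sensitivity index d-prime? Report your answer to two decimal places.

d' = z(H) − z(FA) = 0.383 − (-1.433) = 1.816

d-prime = 1.82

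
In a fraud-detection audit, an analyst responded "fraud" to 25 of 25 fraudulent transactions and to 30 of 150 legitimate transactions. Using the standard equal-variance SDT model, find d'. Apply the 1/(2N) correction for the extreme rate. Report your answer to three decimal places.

The hit rate is 25/25 = 1, so apply the 1/(2N) correction: H → 1 − 1/(2·25) = 0.98000.
z(H) = z(0.98000) = 2.0537
z(FA) = z(0.20000) = -0.8416
d' = 2.0537 − (-0.8416) = 2.8953

d' = 2.895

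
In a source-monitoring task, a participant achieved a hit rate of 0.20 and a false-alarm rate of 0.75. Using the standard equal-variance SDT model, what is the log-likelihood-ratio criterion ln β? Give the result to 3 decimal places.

z(0.20) = -0.8416, z(0.75) = 0.6745
ln β = −½·[z(H)² − z(FA)²] = −0.5 × (0.7083 − 0.4550) = -0.12665

ln β = -0.127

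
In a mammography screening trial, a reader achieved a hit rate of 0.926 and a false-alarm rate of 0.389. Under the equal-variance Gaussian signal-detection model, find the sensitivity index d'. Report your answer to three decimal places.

d' = 1.729

Φ⁻¹(H) = 1.4466
Φ⁻¹(FA) = -0.2819
d' = z(H) − z(FA) = 1.4466 − (-0.2819) = 1.7285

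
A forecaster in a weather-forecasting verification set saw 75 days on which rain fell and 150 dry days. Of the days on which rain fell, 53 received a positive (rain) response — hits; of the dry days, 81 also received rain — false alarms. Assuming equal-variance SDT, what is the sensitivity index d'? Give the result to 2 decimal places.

d' = 0.44

H = 53/75 = 0.7067
FA = 81/150 = 0.5400
Φ⁻¹(H) = 0.5438
Φ⁻¹(FA) = 0.1004
d' = z(H) − z(FA) = 0.5438 − 0.1004 = 0.4434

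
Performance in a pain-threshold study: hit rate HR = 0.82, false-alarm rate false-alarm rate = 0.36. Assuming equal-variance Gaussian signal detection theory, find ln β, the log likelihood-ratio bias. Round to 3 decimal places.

z(H) = 0.9154
z(FA) = -0.3585
ln β = −½·[z(H)² − z(FA)²] = −0.5 × (0.8380 − 0.1285) = -0.35475

ln β = -0.355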